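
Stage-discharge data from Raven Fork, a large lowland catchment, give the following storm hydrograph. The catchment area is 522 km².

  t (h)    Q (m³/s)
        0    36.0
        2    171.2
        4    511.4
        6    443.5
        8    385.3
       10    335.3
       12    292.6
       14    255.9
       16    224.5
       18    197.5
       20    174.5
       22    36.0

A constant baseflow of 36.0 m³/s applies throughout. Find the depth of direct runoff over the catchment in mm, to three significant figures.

Direct runoff: 0.0, 135.2, 475.4, 407.5, 349.3, 299.3, 256.6, 219.9, 188.5, 161.5, 138.5, 0.0 m³/s; ΣQ_DR = 2632 m³/s.
V = ΣQ_DR · Δt = 2632 × 7200 s = 1.895 × 10^7 m³.
Over A = 522 km², depth = V / A = 36.3 mm.

d ≈ 36.3 mm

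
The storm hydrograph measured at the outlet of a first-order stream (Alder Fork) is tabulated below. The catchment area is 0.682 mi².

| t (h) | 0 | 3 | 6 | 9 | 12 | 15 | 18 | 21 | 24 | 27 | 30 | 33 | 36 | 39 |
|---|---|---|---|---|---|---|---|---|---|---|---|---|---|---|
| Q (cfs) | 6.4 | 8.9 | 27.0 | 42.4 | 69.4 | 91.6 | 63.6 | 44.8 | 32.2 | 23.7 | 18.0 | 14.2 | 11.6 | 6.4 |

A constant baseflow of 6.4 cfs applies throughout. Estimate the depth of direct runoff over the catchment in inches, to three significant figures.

Direct runoff: 0.0, 2.5, 20.6, 36.0, 63.0, 85.2, 57.2, 38.4, 25.8, 17.3, 11.6, 7.8, 5.2, 0.0 cfs; ΣQ_DR = 370.6 cfs.
V = ΣQ_DR · Δt = 370.6 × 10800 s = 4.002 × 10^6 ft³.
Over A = 0.682 mi², depth = V / A = 2.53 in.

d ≈ 2.53 in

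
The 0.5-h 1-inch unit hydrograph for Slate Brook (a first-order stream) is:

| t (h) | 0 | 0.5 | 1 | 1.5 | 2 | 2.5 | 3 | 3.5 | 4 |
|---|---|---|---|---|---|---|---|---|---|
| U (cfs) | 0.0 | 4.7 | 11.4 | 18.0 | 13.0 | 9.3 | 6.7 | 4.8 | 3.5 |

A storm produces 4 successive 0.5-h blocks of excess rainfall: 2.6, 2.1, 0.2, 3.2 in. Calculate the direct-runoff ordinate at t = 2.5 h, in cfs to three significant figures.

By discrete convolution, Q_j = Σ (P_i / 1 in) · U_{j−i}.
At t = 2.5 h (j=5): Q = (2.6/1)·9.3 + (2.1/1)·13.0 + (0.2/1)·18.0 + (3.2/1)·11.4 = 91.6 cfs.

Q ≈ 91.6 cfs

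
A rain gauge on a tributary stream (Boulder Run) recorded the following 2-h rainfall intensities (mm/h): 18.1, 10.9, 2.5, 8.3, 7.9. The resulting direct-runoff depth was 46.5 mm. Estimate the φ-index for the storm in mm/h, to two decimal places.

φ ≈ 5.49 mm/h

Only the 4 blocks with intensity above φ contribute runoff: 18.1, 10.9, 8.3, 7.9 mm/h.
Σ(I−φ)·Δt = d  ⇒  (18.1+10.9+8.3+7.9 − 4φ)·2 = 46.5
φ = (45.20 − 46.5/2) / 4 = 5.49 mm/h.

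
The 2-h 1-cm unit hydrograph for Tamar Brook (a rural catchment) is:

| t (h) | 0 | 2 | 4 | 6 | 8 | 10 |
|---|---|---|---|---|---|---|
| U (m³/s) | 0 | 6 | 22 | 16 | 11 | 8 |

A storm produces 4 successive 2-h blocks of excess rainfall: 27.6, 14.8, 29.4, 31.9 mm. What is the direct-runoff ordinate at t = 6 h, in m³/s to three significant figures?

By discrete convolution, Q_j = Σ (P_i / 10 mm) · U_{j−i}.
At t = 6 h (j=3): Q = (27.6/10)·16 + (14.8/10)·22 + (29.4/10)·6 + (31.9/10)·0 = 94.4 m³/s.

Q ≈ 94.4 m³/s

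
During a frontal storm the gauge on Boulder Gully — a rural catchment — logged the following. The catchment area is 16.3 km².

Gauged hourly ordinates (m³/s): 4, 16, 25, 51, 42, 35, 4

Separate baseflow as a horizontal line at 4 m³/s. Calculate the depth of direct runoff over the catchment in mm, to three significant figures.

d ≈ 32.9 mm

Direct runoff: 0.0, 12.0, 21.0, 47.0, 38.0, 31.0, 0.0 m³/s; ΣQ_DR = 149.0 m³/s.
V = ΣQ_DR · Δt = 149.0 × 3600 s = 5.364 × 10^5 m³.
Over A = 16.3 km², depth = V / A = 32.9 mm.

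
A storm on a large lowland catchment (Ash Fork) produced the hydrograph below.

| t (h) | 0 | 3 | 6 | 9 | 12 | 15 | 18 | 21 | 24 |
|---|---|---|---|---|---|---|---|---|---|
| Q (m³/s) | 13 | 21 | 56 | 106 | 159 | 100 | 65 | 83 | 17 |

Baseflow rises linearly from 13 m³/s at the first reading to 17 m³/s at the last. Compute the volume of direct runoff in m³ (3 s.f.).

V ≈ 5.24 × 10^6 m³

Direct-runoff ordinates (Q − Q_b): 0.00, 7.50, 42.00, 91.50, 144.00, 84.50, 49.00, 66.50, 0.00 m³/s.
ΣQ_DR = 485.0 m³/s.
With Δt = 3 h = 10800 s, V = ΣQ_DR · Δt = 485.0 × 10800 = 5.24 × 10^6 m³.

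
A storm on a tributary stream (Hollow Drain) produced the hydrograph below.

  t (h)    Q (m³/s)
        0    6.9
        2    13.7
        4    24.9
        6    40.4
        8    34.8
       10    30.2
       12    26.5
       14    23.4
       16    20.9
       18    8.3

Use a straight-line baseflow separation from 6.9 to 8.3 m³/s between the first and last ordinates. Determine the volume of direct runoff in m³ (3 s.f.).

V ≈ 1.11 × 10^6 m³

Direct-runoff ordinates (Q − Q_b): 0.00, 6.64, 17.69, 33.03, 27.28, 22.52, 18.67, 15.41, 12.76, 0.00 m³/s.
ΣQ_DR = 154.0 m³/s.
With Δt = 2 h = 7200 s, V = ΣQ_DR · Δt = 154.0 × 7200 = 1.11 × 10^6 m³.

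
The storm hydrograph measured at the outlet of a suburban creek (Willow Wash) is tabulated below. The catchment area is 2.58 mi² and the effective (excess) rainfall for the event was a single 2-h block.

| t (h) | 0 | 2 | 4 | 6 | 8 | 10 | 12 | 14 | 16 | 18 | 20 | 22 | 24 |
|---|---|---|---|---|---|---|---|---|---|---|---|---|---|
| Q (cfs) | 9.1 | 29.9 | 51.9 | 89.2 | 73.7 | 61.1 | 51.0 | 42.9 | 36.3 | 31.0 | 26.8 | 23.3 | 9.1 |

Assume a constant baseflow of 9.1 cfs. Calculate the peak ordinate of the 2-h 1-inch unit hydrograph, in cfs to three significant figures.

Direct runoff: 0.0, 20.8, 42.8, 80.1, 64.6, 52.0, 41.9, 33.8, 27.2, 21.9, 17.7, 14.2, 0.0 cfs; ΣQ_DR = 417.0 cfs, peak = 80.1 cfs.
Runoff depth d = ΣQ_DR·Δt / A = 417.0 × 7200 / (2.58 mi²) = 0.5009 in.
The 1-inch UH is the DRH scaled by (1 in)/d, so U_p = 80.1 × 1/0.5009 = 160 cfs.

U_p ≈ 160 cfs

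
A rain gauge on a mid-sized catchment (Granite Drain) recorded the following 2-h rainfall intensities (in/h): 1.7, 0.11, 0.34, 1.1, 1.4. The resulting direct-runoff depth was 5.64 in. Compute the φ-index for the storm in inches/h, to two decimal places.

Only the 3 blocks with intensity above φ contribute runoff: 1.7, 1.1, 1.4 in/h.
Σ(I−φ)·Δt = d  ⇒  (1.7+1.1+1.4 − 3φ)·2 = 5.64
φ = (4.200 − 5.64/2) / 3 = 0.46 in/h.

φ ≈ 0.46 in/h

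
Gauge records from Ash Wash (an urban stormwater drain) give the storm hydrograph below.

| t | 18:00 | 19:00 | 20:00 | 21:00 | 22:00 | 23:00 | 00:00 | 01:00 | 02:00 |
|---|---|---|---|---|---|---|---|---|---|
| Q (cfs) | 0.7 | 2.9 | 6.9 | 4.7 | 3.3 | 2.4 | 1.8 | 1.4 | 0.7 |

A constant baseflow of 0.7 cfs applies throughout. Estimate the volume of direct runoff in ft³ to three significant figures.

Direct-runoff ordinates (Q − Q_b): 0.0, 2.2, 6.2, 4.0, 2.6, 1.7, 1.1, 0.7, 0.0 cfs.
ΣQ_DR = 18.50 cfs.
With Δt = 1 h = 3600 s, V = ΣQ_DR · Δt = 18.50 × 3600 = 66600 ft³.

V ≈ 66600 ft³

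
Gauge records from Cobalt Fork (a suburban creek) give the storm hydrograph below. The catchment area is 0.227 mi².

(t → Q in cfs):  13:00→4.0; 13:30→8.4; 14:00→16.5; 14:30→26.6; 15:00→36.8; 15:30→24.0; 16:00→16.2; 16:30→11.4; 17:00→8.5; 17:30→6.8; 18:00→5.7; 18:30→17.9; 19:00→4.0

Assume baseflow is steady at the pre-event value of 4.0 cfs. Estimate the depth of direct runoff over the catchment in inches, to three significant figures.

Direct runoff: 0.0, 4.4, 12.5, 22.6, 32.8, 20.0, 12.2, 7.4, 4.5, 2.8, 1.7, 13.9, 0.0 cfs; ΣQ_DR = 134.8 cfs.
V = ΣQ_DR · Δt = 134.8 × 1800 s = 2.426 × 10^5 ft³.
Over A = 0.227 mi², depth = V / A = 0.460 in.

d ≈ 0.460 in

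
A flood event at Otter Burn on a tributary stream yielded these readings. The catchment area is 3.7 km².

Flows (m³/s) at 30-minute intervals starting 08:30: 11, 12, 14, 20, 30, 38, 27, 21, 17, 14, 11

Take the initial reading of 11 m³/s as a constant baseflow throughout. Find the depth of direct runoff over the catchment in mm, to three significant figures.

Direct runoff: 0.0, 1.0, 3.0, 9.0, 19.0, 27.0, 16.0, 10.0, 6.0, 3.0, 0.0 m³/s; ΣQ_DR = 94.00 m³/s.
V = ΣQ_DR · Δt = 94.00 × 1800 s = 1.692 × 10^5 m³.
Over A = 3.7 km², depth = V / A = 45.7 mm.

d ≈ 45.7 mm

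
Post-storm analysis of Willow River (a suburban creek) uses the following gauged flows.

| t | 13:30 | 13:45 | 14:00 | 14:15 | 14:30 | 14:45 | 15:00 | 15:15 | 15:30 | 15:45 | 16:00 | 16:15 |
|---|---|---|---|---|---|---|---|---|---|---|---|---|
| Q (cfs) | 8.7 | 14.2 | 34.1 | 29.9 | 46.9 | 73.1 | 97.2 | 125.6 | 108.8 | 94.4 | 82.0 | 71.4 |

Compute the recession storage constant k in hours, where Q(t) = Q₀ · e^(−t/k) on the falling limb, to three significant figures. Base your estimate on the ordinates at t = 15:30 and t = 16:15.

On the falling limb, Q drops from 108.8 to 71.4 cfs between t = 15:30 and t = 16:15 (Δt = 0.75 h).
k = −Δt / ln(Q₂/Q₁) = −0.75 / ln(71.4/108.8) = 1.78 h.

k ≈ 1.78 h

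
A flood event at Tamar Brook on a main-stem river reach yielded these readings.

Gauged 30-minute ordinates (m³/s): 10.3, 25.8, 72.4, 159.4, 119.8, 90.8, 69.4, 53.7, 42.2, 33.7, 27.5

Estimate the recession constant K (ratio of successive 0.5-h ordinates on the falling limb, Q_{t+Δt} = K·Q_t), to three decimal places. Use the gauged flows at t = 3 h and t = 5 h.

Using the recession-limb readings at t = 3 h and t = 5 h: Q falls from 69.4 to 27.5 m³/s over 4 intervals.
K = (Q₂/Q₁)^(1/4) = (27.5/69.4)^(1/4) = 0.793.

K ≈ 0.793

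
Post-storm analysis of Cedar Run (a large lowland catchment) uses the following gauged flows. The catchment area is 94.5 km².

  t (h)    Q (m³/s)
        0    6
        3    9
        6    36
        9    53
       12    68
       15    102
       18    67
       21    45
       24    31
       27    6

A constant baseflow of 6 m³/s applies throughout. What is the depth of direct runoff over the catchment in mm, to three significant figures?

d ≈ 41.5 mm

Direct runoff: 0.0, 3.0, 30.0, 47.0, 62.0, 96.0, 61.0, 39.0, 25.0, 0.0 m³/s; ΣQ_DR = 363.0 m³/s.
V = ΣQ_DR · Δt = 363.0 × 10800 s = 3.920 × 10^6 m³.
Over A = 94.5 km², depth = V / A = 41.5 mm.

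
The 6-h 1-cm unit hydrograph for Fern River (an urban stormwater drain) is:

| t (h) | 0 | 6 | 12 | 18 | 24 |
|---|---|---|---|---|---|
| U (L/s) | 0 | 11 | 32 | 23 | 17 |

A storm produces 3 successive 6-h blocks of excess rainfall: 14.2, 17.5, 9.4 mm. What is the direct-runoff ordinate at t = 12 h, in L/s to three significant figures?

By discrete convolution, Q_j = Σ (P_i / 10 mm) · U_{j−i}.
At t = 12 h (j=2): Q = (14.2/10)·32 + (17.5/10)·11 + (9.4/10)·0 = 64.7 L/s.

Q ≈ 64.7 L/s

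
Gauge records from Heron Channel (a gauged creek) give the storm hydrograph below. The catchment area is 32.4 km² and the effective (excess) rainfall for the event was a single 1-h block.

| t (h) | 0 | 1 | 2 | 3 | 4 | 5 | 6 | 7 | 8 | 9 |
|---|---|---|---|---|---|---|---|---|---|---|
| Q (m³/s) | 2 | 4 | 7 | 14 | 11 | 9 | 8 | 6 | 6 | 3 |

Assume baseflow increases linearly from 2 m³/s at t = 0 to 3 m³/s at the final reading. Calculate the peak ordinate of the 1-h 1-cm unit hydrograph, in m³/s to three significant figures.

U_p ≈ 23.3 m³/s

Direct runoff: 0.00, 1.89, 4.78, 11.67, 8.56, 6.44, 5.33, 3.22, 3.11, 0.00 m³/s; ΣQ_DR = 45.00 m³/s, peak = 11.67 m³/s.
Runoff depth d = ΣQ_DR·Δt / A = 45.00 × 3600 / (32.4 km²) = 5.000 mm.
The 1-cm UH is the DRH scaled by (10 mm)/d, so U_p = 11.67 × 10/5.000 = 23.3 m³/s.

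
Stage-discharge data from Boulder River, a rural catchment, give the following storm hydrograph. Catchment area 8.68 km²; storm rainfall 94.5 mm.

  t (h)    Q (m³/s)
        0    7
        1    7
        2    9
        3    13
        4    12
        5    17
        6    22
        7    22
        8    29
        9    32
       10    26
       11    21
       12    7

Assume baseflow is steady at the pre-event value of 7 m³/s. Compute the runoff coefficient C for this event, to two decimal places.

C ≈ 0.58

ΣQ_DR = 133.0 m³/s; V = ΣQ_DR·Δt = 4.788 × 10^5 m³.
Runoff depth d = V / A = 55.16 mm.
C = d / P = 55.16 / 94.5 = 0.58.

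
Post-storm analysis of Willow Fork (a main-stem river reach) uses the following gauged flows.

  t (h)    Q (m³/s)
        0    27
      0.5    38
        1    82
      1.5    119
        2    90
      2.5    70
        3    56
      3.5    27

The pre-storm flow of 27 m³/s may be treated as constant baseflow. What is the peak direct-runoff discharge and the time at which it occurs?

Q_p = 92.0 m³/s at t = 1.5 h

Subtracting baseflow gives direct-runoff ordinates: 0.0, 11.0, 55.0, 92.0, 63.0, 43.0, 29.0, 0.0 m³/s.
The maximum is 92.0 m³/s, occurring at the reading for t = 1.5 h.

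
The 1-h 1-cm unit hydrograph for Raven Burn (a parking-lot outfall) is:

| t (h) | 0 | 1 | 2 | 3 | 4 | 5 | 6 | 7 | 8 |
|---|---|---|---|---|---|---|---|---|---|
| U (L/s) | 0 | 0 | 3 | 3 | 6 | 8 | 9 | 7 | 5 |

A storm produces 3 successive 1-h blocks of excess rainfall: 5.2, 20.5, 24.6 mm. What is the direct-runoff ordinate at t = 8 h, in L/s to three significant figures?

By discrete convolution, Q_j = Σ (P_i / 10 mm) · U_{j−i}.
At t = 8 h (j=8): Q = (5.2/10)·5 + (20.5/10)·7 + (24.6/10)·9 = 39.1 L/s.

Q ≈ 39.1 L/s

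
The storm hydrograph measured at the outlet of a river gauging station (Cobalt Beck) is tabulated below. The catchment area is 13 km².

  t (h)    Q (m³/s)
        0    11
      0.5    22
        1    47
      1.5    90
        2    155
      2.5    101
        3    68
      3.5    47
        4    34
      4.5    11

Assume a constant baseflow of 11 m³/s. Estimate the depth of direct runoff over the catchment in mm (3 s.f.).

Direct runoff: 0.0, 11.0, 36.0, 79.0, 144.0, 90.0, 57.0, 36.0, 23.0, 0.0 m³/s; ΣQ_DR = 476.0 m³/s.
V = ΣQ_DR · Δt = 476.0 × 1800 s = 8.568 × 10^5 m³.
Over A = 13 km², depth = V / A = 65.9 mm.

d ≈ 65.9 mm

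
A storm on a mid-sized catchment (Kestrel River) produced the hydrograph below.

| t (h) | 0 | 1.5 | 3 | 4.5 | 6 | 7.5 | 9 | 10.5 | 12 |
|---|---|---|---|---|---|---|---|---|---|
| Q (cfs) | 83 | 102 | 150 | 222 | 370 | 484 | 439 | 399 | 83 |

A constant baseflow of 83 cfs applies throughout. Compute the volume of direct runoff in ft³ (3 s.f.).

V ≈ 8.56 × 10^6 ft³

Direct-runoff ordinates (Q − Q_b): 0.0, 19.0, 67.0, 139.0, 287.0, 401.0, 356.0, 316.0, 0.0 cfs.
ΣQ_DR = 1585 cfs.
With Δt = 1.5 h = 5400 s, V = ΣQ_DR · Δt = 1585 × 5400 = 8.56 × 10^6 ft³.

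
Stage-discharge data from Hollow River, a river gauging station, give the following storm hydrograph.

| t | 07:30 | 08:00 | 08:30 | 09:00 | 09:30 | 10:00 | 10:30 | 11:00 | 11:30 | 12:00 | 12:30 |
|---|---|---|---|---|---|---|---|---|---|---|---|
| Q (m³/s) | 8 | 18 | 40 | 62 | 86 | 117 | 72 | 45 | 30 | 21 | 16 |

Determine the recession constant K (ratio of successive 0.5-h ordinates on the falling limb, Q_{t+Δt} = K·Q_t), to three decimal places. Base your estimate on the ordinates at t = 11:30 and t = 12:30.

K ≈ 0.730

Using the recession-limb readings at t = 11:30 and t = 12:30: Q falls from 30 to 16 m³/s over 2 intervals.
K = (Q₂/Q₁)^(1/2) = (16/30)^(1/2) = 0.730.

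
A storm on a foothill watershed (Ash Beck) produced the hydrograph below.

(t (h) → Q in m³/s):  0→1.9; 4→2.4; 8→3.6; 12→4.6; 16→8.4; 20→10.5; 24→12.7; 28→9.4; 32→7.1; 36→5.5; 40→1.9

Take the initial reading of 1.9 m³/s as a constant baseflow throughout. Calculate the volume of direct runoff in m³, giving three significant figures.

Direct-runoff ordinates (Q − Q_b): 0.0, 0.5, 1.7, 2.7, 6.5, 8.6, 10.8, 7.5, 5.2, 3.6, 0.0 m³/s.
ΣQ_DR = 47.10 m³/s.
With Δt = 4 h = 14400 s, V = ΣQ_DR · Δt = 47.10 × 14400 = 6.78 × 10^5 m³.

V ≈ 6.78 × 10^5 m³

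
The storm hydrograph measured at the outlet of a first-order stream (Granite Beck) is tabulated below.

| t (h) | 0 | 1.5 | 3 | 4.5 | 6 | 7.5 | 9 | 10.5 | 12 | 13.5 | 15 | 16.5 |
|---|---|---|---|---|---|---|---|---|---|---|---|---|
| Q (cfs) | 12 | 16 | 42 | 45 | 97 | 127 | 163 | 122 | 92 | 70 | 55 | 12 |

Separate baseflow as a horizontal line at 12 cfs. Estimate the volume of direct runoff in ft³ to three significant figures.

Direct-runoff ordinates (Q − Q_b): 0.0, 4.0, 30.0, 33.0, 85.0, 115.0, 151.0, 110.0, 80.0, 58.0, 43.0, 0.0 cfs.
ΣQ_DR = 709.0 cfs.
With Δt = 1.5 h = 5400 s, V = ΣQ_DR · Δt = 709.0 × 5400 = 3.83 × 10^6 ft³.

V ≈ 3.83 × 10^6 ft³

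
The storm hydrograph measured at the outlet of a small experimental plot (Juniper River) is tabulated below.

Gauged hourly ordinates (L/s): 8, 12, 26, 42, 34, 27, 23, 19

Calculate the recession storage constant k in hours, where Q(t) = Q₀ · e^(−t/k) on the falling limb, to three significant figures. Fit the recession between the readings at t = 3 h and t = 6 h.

On the falling limb, Q drops from 42 to 23 L/s between t = 3 h and t = 6 h (Δt = 3 h).
k = −Δt / ln(Q₂/Q₁) = −3 / ln(23/42) = 4.98 h.

k ≈ 4.98 h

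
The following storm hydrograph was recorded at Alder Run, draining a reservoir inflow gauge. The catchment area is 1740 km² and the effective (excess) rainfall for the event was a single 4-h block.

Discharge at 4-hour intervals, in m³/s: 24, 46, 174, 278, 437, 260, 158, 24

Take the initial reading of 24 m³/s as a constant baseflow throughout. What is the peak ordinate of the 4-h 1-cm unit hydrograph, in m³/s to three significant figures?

Direct runoff: 0.0, 22.0, 150.0, 254.0, 413.0, 236.0, 134.0, 0.0 m³/s; ΣQ_DR = 1209 m³/s, peak = 413.0 m³/s.
Runoff depth d = ΣQ_DR·Δt / A = 1209 × 14400 / (1740 km²) = 10.01 mm.
The 1-cm UH is the DRH scaled by (10 mm)/d, so U_p = 413.0 × 10/10.01 = 413 m³/s.

U_p ≈ 413 m³/s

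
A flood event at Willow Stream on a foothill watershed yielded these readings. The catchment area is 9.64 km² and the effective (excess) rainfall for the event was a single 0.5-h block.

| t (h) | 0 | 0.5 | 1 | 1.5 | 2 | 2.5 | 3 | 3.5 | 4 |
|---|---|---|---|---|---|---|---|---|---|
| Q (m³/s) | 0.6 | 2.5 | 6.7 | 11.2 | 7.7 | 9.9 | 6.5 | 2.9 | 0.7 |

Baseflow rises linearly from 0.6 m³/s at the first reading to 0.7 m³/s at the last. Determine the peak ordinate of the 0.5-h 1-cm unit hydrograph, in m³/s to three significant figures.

Direct runoff: 0.00, 1.89, 6.08, 10.56, 7.05, 9.24, 5.83, 2.21, 0.00 m³/s; ΣQ_DR = 42.85 m³/s, peak = 10.56 m³/s.
Runoff depth d = ΣQ_DR·Δt / A = 42.85 × 1800 / (9.64 km²) = 8.001 mm.
The 1-cm UH is the DRH scaled by (10 mm)/d, so U_p = 10.56 × 10/8.001 = 13.2 m³/s.

U_p ≈ 13.2 m³/s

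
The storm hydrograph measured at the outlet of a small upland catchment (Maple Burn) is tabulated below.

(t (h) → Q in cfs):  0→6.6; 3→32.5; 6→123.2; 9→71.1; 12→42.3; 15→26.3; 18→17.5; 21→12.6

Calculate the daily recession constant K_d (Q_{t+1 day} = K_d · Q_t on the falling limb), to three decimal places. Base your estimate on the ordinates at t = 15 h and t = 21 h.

Between t = 15 h and t = 21 h the flow falls from 26.3 to 12.6 cfs over 2×3 h = 6 h.
Per-interval ratio K = (12.6/26.3)^(1/2) = 0.6922; K_d = K^(24/3) = 0.053.

K_d ≈ 0.053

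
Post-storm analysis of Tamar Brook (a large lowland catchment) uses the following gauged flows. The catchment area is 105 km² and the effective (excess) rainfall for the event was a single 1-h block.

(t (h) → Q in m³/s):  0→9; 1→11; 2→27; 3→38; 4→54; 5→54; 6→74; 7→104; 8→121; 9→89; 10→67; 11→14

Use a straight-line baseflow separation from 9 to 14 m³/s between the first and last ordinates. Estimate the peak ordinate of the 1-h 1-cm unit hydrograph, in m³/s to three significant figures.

U_p ≈ 60.3 m³/s

Direct runoff: 0.00, 1.55, 17.09, 27.64, 43.18, 42.73, 62.27, 91.82, 108.36, 75.91, 53.45, 0.00 m³/s; ΣQ_DR = 524.0 m³/s, peak = 108.36 m³/s.
Runoff depth d = ΣQ_DR·Δt / A = 524.0 × 3600 / (105 km²) = 17.97 mm.
The 1-cm UH is the DRH scaled by (10 mm)/d, so U_p = 108.36 × 10/17.97 = 60.3 m³/s.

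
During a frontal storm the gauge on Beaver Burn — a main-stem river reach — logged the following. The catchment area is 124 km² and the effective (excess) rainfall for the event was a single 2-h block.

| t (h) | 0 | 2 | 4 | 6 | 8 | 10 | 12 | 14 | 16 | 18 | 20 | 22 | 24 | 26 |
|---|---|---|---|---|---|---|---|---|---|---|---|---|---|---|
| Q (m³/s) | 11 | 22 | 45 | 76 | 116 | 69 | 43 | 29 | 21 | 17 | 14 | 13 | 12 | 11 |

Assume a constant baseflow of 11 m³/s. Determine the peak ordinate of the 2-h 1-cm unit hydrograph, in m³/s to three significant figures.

Direct runoff: 0.0, 11.0, 34.0, 65.0, 105.0, 58.0, 32.0, 18.0, 10.0, 6.0, 3.0, 2.0, 1.0, 0.0 m³/s; ΣQ_DR = 345.0 m³/s, peak = 105.0 m³/s.
Runoff depth d = ΣQ_DR·Δt / A = 345.0 × 7200 / (124 km²) = 20.03 mm.
The 1-cm UH is the DRH scaled by (10 mm)/d, so U_p = 105.0 × 10/20.03 = 52.4 m³/s.

U_p ≈ 52.4 m³/s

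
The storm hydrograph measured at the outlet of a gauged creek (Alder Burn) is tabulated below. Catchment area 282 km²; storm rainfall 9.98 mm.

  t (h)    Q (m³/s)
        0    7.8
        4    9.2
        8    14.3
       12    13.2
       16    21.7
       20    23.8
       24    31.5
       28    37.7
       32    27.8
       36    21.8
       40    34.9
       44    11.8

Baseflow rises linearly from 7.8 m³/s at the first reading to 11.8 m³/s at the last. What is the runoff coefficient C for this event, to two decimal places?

C ≈ 0.71

ΣQ_DR = 137.9 m³/s; V = ΣQ_DR·Δt = 1.986 × 10^6 m³.
Runoff depth d = V / A = 7.042 mm.
C = d / P = 7.042 / 9.98 = 0.71.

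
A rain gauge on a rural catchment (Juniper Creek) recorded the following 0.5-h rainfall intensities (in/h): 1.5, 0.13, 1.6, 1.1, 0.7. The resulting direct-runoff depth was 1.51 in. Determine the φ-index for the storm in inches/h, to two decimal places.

Only the 4 blocks with intensity above φ contribute runoff: 1.5, 1.6, 1.1, 0.7 in/h.
Σ(I−φ)·Δt = d  ⇒  (1.5+1.6+1.1+0.7 − 4φ)·0.5 = 1.51
φ = (4.900 − 1.51/0.5) / 4 = 0.47 in/h.

φ ≈ 0.47 in/h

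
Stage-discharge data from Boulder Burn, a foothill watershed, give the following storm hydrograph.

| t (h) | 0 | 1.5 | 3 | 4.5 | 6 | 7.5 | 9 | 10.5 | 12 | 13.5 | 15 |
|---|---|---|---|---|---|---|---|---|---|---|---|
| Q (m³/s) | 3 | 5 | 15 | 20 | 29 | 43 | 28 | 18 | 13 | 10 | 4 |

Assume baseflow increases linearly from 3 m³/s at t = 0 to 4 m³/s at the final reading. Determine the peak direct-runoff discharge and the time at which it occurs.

Subtracting baseflow gives direct-runoff ordinates: 0.00, 1.90, 11.80, 16.70, 25.60, 39.50, 24.40, 14.30, 9.20, 6.10, 0.00 m³/s.
The maximum is 39.50 m³/s, occurring at the reading for t = 7.5 h.

Q_p = 39.50 m³/s at t = 7.5 h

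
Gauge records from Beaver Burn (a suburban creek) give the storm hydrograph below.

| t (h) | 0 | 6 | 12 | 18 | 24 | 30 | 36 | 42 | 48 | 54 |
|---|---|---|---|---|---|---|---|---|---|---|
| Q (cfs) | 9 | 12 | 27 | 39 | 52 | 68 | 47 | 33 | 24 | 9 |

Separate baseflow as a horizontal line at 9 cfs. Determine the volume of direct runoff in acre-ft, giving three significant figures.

Direct-runoff ordinates (Q − Q_b): 0.0, 3.0, 18.0, 30.0, 43.0, 59.0, 38.0, 24.0, 15.0, 0.0 cfs.
ΣQ_DR = 230.0 cfs.
With Δt = 6 h = 21600 s, V = ΣQ_DR · Δt = 230.0 × 21600 = 4.97 × 10^6 ft³ = 114 acre-ft.

V ≈ 114 acre-ft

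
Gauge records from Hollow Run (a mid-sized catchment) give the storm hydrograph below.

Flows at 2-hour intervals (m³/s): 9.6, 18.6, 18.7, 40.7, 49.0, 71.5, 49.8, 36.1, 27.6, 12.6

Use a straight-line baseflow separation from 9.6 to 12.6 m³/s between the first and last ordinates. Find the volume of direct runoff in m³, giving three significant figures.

V ≈ 1.61 × 10^6 m³

Direct-runoff ordinates (Q − Q_b): 0.00, 8.67, 8.43, 30.10, 38.07, 60.23, 38.20, 24.17, 15.33, 0.00 m³/s.
ΣQ_DR = 223.2 m³/s.
With Δt = 2 h = 7200 s, V = ΣQ_DR · Δt = 223.2 × 7200 = 1.61 × 10^6 m³.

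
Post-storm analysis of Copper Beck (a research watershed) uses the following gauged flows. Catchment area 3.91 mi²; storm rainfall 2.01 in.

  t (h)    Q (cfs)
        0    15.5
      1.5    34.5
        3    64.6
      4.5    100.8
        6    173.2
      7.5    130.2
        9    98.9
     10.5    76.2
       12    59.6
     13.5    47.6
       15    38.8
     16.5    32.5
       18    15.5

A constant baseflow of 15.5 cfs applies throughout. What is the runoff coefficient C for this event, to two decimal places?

C ≈ 0.20

ΣQ_DR = 686.4 cfs; V = ΣQ_DR·Δt = 3.707 × 10^6 ft³.
Runoff depth d = V / A = 0.4080 in.
C = d / P = 0.4080 / 2.01 = 0.20.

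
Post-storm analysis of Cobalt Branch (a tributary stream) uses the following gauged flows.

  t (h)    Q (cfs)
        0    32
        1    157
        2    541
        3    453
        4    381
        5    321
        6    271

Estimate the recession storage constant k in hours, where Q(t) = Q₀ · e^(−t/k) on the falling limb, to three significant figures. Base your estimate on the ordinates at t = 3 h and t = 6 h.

k ≈ 5.84 h

On the falling limb, Q drops from 453 to 271 cfs between t = 3 h and t = 6 h (Δt = 3 h).
k = −Δt / ln(Q₂/Q₁) = −3 / ln(271/453) = 5.84 h.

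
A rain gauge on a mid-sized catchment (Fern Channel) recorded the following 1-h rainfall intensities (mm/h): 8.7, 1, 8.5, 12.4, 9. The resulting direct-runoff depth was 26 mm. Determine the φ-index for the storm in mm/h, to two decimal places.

φ ≈ 3.15 mm/h

Only the 4 blocks with intensity above φ contribute runoff: 8.7, 8.5, 12.4, 9 mm/h.
Σ(I−φ)·Δt = d  ⇒  (8.7+8.5+12.4+9 − 4φ)·1 = 26
φ = (38.60 − 26/1) / 4 = 3.15 mm/h.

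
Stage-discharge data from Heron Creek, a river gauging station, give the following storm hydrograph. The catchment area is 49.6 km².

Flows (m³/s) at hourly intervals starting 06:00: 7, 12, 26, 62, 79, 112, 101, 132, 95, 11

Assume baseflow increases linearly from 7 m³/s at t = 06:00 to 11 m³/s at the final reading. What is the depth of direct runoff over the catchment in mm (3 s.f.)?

Direct runoff: 0.00, 4.56, 18.11, 53.67, 70.22, 102.78, 91.33, 121.89, 84.44, 0.00 m³/s; ΣQ_DR = 547.0 m³/s.
V = ΣQ_DR · Δt = 547.0 × 3600 s = 1.969 × 10^6 m³.
Over A = 49.6 km², depth = V / A = 39.7 mm.

d ≈ 39.7 mm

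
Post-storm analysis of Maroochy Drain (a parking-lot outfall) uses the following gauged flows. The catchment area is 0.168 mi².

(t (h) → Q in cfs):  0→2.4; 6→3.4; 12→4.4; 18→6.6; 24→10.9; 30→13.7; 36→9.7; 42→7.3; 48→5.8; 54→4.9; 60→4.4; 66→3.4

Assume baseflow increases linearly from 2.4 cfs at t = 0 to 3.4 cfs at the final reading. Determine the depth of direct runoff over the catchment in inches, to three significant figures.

Direct runoff: 0.00, 0.91, 1.82, 3.93, 8.14, 10.85, 6.75, 4.26, 2.67, 1.68, 1.09, 0.00 cfs; ΣQ_DR = 42.10 cfs.
V = ΣQ_DR · Δt = 42.10 × 21600 s = 9.094 × 10^5 ft³.
Over A = 0.168 mi², depth = V / A = 2.33 in.

d ≈ 2.33 in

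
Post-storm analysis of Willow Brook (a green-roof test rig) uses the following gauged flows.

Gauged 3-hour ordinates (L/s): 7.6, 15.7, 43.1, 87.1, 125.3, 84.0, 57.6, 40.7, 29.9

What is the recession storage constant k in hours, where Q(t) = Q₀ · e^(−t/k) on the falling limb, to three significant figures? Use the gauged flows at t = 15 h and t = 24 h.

k ≈ 8.71 h

On the falling limb, Q drops from 84.0 to 29.9 L/s between t = 15 h and t = 24 h (Δt = 9 h).
k = −Δt / ln(Q₂/Q₁) = −9 / ln(29.9/84.0) = 8.71 h.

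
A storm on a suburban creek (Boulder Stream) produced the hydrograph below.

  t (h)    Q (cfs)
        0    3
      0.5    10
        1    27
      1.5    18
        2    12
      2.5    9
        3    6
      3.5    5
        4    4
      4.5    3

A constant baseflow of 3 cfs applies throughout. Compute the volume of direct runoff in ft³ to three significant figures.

V ≈ 1.21 × 10^5 ft³

Direct-runoff ordinates (Q − Q_b): 0.0, 7.0, 24.0, 15.0, 9.0, 6.0, 3.0, 2.0, 1.0, 0.0 cfs.
ΣQ_DR = 67.00 cfs.
With Δt = 0.5 h = 1800 s, V = ΣQ_DR · Δt = 67.00 × 1800 = 1.21 × 10^5 ft³.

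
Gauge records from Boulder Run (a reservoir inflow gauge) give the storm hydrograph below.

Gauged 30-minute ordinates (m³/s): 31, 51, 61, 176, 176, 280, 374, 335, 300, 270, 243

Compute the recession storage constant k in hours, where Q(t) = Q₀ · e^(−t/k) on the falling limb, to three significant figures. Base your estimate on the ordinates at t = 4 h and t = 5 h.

k ≈ 4.75 h

On the falling limb, Q drops from 300 to 243 m³/s between t = 4 h and t = 5 h (Δt = 1 h).
k = −Δt / ln(Q₂/Q₁) = −1 / ln(243/300) = 4.75 h.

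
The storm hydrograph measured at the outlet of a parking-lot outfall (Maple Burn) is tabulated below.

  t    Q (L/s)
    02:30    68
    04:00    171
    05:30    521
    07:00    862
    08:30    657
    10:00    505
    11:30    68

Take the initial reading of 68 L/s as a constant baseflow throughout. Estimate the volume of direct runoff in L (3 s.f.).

V ≈ 1.28 × 10^7 L

Direct-runoff ordinates (Q − Q_b): 0.0, 103.0, 453.0, 794.0, 589.0, 437.0, 0.0 L/s.
ΣQ_DR = 2376 L/s.
With Δt = 1.5 h = 5400 s, V = ΣQ_DR · Δt = 2376 × 5400 = 1.28 × 10^7 L.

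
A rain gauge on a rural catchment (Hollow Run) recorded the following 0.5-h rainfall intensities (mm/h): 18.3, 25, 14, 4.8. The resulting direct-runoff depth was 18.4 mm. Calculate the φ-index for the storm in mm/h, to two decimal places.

Only the 3 blocks with intensity above φ contribute runoff: 18.3, 25, 14 mm/h.
Σ(I−φ)·Δt = d  ⇒  (18.3+25+14 − 3φ)·0.5 = 18.4
φ = (57.30 − 18.4/0.5) / 3 = 6.83 mm/h.

φ ≈ 6.83 mm/h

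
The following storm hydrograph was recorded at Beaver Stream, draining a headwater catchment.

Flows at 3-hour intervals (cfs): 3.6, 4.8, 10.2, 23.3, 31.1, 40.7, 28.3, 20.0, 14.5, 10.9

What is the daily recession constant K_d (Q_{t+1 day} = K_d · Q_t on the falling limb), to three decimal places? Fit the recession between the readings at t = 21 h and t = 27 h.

K_d ≈ 0.088

Between t = 21 h and t = 27 h the flow falls from 20.0 to 10.9 cfs over 2×3 h = 6 h.
Per-interval ratio K = (10.9/20.0)^(1/2) = 0.7382; K_d = K^(24/3) = 0.088.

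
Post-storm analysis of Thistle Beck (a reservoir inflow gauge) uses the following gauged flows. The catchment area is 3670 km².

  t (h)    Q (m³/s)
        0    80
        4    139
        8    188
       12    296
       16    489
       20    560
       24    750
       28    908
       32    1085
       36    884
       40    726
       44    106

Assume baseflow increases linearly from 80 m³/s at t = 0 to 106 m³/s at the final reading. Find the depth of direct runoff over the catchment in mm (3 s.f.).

d ≈ 20.0 mm

Direct runoff: 0.00, 56.64, 103.27, 208.91, 399.55, 468.18, 655.82, 811.45, 986.09, 782.73, 622.36, 0.00 m³/s; ΣQ_DR = 5095 m³/s.
V = ΣQ_DR · Δt = 5095 × 14400 s = 7.337 × 10^7 m³.
Over A = 3670 km², depth = V / A = 20.0 mm.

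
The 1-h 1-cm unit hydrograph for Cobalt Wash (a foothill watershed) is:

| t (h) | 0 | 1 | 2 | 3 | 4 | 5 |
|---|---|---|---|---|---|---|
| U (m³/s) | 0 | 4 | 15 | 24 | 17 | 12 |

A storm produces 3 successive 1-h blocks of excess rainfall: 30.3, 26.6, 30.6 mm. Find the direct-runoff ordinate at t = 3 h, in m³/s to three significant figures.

Q ≈ 125 m³/s

By discrete convolution, Q_j = Σ (P_i / 10 mm) · U_{j−i}.
At t = 3 h (j=3): Q = (30.3/10)·24 + (26.6/10)·15 + (30.6/10)·4 = 125 m³/s.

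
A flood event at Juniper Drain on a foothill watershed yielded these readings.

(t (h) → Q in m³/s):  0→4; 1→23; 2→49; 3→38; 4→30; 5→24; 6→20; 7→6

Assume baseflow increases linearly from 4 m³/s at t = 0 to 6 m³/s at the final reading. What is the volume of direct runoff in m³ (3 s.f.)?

Direct-runoff ordinates (Q − Q_b): 0.00, 18.71, 44.43, 33.14, 24.86, 18.57, 14.29, 0.00 m³/s.
ΣQ_DR = 154.0 m³/s.
With Δt = 1 h = 3600 s, V = ΣQ_DR · Δt = 154.0 × 3600 = 5.54 × 10^5 m³.

V ≈ 5.54 × 10^5 m³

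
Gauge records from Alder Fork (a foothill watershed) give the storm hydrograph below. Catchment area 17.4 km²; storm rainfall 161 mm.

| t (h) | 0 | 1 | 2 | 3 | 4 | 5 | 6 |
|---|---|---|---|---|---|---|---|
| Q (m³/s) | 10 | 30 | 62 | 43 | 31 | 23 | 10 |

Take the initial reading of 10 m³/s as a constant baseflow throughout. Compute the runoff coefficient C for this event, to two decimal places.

ΣQ_DR = 139.0 m³/s; V = ΣQ_DR·Δt = 5.004 × 10^5 m³.
Runoff depth d = V / A = 28.76 mm.
C = d / P = 28.76 / 161 = 0.18.

C ≈ 0.18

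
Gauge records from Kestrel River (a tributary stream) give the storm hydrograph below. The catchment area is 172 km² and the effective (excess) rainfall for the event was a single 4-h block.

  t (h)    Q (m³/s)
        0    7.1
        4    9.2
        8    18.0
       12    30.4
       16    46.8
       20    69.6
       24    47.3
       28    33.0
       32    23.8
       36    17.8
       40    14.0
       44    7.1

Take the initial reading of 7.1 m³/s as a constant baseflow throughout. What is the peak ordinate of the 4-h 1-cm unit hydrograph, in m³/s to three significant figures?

Direct runoff: 0.0, 2.1, 10.9, 23.3, 39.7, 62.5, 40.2, 25.9, 16.7, 10.7, 6.9, 0.0 m³/s; ΣQ_DR = 238.9 m³/s, peak = 62.5 m³/s.
Runoff depth d = ΣQ_DR·Δt / A = 238.9 × 14400 / (172 km²) = 20.00 mm.
The 1-cm UH is the DRH scaled by (10 mm)/d, so U_p = 62.5 × 10/20.00 = 31.2 m³/s.

U_p ≈ 31.2 m³/s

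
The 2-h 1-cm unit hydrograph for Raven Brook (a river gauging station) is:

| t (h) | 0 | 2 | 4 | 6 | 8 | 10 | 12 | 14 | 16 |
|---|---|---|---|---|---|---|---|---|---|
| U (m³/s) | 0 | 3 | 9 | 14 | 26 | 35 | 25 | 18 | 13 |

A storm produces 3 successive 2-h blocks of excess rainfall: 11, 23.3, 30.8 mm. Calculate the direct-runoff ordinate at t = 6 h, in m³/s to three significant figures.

By discrete convolution, Q_j = Σ (P_i / 10 mm) · U_{j−i}.
At t = 6 h (j=3): Q = (11/10)·14 + (23.3/10)·9 + (30.8/10)·3 = 45.6 m³/s.

Q ≈ 45.6 m³/s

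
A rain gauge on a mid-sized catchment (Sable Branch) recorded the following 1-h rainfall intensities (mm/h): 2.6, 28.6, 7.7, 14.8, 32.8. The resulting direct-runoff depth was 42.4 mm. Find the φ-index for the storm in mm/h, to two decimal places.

Only the 3 blocks with intensity above φ contribute runoff: 28.6, 14.8, 32.8 mm/h.
Σ(I−φ)·Δt = d  ⇒  (28.6+14.8+32.8 − 3φ)·1 = 42.4
φ = (76.20 − 42.4/1) / 3 = 11.27 mm/h.

φ ≈ 11.27 mm/h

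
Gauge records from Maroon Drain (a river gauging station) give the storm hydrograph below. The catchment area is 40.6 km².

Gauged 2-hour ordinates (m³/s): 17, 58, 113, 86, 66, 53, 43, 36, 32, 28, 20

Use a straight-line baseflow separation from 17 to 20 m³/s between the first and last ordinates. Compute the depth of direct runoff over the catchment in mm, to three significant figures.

Direct runoff: 0.00, 40.70, 95.40, 68.10, 47.80, 34.50, 24.20, 16.90, 12.60, 8.30, 0.00 m³/s; ΣQ_DR = 348.5 m³/s.
V = ΣQ_DR · Δt = 348.5 × 7200 s = 2.509 × 10^6 m³.
Over A = 40.6 km², depth = V / A = 61.8 mm.

d ≈ 61.8 mm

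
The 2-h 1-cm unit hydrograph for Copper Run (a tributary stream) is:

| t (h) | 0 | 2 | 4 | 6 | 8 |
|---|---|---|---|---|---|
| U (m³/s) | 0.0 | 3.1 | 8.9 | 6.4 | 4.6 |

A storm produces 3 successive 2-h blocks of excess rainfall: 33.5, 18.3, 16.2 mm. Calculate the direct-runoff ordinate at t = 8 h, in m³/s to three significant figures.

By discrete convolution, Q_j = Σ (P_i / 10 mm) · U_{j−i}.
At t = 8 h (j=4): Q = (33.5/10)·4.6 + (18.3/10)·6.4 + (16.2/10)·8.9 = 41.5 m³/s.

Q ≈ 41.5 m³/s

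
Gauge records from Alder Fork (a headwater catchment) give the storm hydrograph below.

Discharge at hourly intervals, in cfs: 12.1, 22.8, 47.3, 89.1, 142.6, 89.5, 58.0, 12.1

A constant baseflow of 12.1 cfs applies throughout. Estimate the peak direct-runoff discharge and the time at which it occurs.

Q_p = 130.5 cfs at t = 4 h

Subtracting baseflow gives direct-runoff ordinates: 0.0, 10.7, 35.2, 77.0, 130.5, 77.4, 45.9, 0.0 cfs.
The maximum is 130.5 cfs, occurring at the reading for t = 4 h.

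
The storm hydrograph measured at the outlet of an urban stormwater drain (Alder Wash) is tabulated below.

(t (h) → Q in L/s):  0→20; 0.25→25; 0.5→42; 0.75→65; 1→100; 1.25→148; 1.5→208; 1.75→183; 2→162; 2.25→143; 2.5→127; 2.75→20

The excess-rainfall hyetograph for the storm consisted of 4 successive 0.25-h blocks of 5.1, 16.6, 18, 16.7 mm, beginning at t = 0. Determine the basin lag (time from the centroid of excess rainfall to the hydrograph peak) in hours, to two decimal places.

Centroid of excess rainfall: t_c = Σ P_i·t̄_i / ΣP_i = 0.5802 h (block centres at 0.125, 0.375, 0.625, 0.875 h).
Hydrograph peak occurs at t = 1.5 h, so basin lag t_L = 1.5 − 0.5802 = 0.92 h.

t_L ≈ 0.92 h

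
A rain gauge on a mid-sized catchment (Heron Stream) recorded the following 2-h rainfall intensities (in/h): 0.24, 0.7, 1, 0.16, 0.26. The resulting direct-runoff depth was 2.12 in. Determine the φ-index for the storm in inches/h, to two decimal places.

φ ≈ 0.32 in/h

Only the 2 blocks with intensity above φ contribute runoff: 0.7, 1 in/h.
Σ(I−φ)·Δt = d  ⇒  (0.7+1 − 2φ)·2 = 2.12
φ = (1.700 − 2.12/2) / 2 = 0.32 in/h.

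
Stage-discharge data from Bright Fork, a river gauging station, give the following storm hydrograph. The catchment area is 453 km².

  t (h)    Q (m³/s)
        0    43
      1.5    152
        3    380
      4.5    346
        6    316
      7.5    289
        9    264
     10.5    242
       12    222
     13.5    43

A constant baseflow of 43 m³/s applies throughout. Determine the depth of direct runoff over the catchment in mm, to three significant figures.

d ≈ 22.3 mm

Direct runoff: 0.0, 109.0, 337.0, 303.0, 273.0, 246.0, 221.0, 199.0, 179.0, 0.0 m³/s; ΣQ_DR = 1867 m³/s.
V = ΣQ_DR · Δt = 1867 × 5400 s = 1.008 × 10^7 m³.
Over A = 453 km², depth = V / A = 22.3 mm.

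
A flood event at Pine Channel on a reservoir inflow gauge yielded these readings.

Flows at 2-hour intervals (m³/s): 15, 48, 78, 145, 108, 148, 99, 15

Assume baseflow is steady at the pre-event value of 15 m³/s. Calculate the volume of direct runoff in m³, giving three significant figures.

Direct-runoff ordinates (Q − Q_b): 0.0, 33.0, 63.0, 130.0, 93.0, 133.0, 84.0, 0.0 m³/s.
ΣQ_DR = 536.0 m³/s.
With Δt = 2 h = 7200 s, V = ΣQ_DR · Δt = 536.0 × 7200 = 3.86 × 10^6 m³.

V ≈ 3.86 × 10^6 m³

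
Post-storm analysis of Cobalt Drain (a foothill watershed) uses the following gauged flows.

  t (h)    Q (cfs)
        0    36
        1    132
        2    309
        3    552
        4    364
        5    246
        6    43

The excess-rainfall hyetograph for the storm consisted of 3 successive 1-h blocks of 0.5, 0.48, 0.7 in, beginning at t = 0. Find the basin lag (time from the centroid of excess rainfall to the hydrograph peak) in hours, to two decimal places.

Centroid of excess rainfall: t_c = Σ P_i·t̄_i / ΣP_i = 1.6190 h (block centres at 0.5, 1.5, 2.5 h).
Hydrograph peak occurs at t = 3 h, so basin lag t_L = 3 − 1.6190 = 1.38 h.

t_L ≈ 1.38 h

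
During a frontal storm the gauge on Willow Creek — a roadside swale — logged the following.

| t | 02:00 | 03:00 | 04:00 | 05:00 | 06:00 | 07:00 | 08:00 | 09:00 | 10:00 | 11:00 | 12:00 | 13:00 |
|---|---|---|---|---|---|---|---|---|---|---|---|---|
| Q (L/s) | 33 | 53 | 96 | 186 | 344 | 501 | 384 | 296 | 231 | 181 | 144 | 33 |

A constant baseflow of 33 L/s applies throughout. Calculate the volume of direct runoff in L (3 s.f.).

V ≈ 7.51 × 10^6 L

Direct-runoff ordinates (Q − Q_b): 0.0, 20.0, 63.0, 153.0, 311.0, 468.0, 351.0, 263.0, 198.0, 148.0, 111.0, 0.0 L/s.
ΣQ_DR = 2086 L/s.
With Δt = 1 h = 3600 s, V = ΣQ_DR · Δt = 2086 × 3600 = 7.51 × 10^6 L.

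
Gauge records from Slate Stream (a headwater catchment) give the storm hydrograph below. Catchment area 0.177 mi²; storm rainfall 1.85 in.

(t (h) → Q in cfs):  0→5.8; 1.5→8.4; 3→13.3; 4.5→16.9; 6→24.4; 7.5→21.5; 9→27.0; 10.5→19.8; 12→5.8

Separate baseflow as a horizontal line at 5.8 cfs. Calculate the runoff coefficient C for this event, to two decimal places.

C ≈ 0.64

ΣQ_DR = 90.70 cfs; V = ΣQ_DR·Δt = 4.898 × 10^5 ft³.
Runoff depth d = V / A = 1.191 in.
C = d / P = 1.191 / 1.85 = 0.64.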